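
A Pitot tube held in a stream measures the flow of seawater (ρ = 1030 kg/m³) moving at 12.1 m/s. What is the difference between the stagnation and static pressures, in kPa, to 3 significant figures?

ΔP ≈ 75.4 kPa

At the stagnation point the flow is brought to rest, so Bernoulli gives P_stag − P_static = ½ρv².
ΔP = ½·1030·12.1² = 75400 Pa.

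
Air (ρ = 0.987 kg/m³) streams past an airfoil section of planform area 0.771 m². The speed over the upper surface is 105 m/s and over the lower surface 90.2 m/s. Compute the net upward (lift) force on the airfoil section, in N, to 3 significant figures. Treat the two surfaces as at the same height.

The faster flow above has the lower pressure; Bernoulli (same height) gives ΔP = ½ρ(v_up² − v_low²).
ΔP = ½·0.987·(105² − 90.2²) = 1430 Pa.
Lift = ΔP · A = 1430 × 0.771 = 1100 N.

F ≈ 1100 N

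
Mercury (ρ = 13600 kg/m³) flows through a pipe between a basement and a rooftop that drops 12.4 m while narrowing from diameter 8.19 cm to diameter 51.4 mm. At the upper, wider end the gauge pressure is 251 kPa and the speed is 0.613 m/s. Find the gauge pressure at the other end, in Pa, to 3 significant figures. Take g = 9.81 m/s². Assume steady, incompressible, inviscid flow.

P₂ ≈ 1890000 Pa

Mass conservation (A₁v₁ = A₂v₂) gives v₂ = 0.613 × 52.7/20.7 = 1.56 m/s.
Bernoulli: P₁ + ½ρv₁² + ρg h₁ = P₂ + ½ρv₂² + ρg h₂, so P₂ = P₁ + ½ρ(v₁² − v₂²) − ρg(h₂ − h₁).
P₂ = 251000 + ½·13600·(0.613² − 1.56²) − 13600·9.81·(−12.4) = 251000 + (-13900) − (-1650000) = 1890000 Pa.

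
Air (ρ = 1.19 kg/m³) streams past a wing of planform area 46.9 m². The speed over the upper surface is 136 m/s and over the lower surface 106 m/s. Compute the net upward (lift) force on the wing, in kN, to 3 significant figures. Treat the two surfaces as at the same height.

With equal heights on the two surfaces, Bernoulli gives P_lower − P_upper = ½ρ(v_upper² − v_lower²).
ΔP = ½·1.19·(136² − 106²) = 4320 Pa.
Lift = ΔP · A = 4320 × 46.9 = 203000 N.

F ≈ 203 kN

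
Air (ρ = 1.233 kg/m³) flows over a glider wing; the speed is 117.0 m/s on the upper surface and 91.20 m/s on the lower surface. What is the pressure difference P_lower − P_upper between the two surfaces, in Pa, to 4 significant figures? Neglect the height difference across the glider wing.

3312 Pa

The pressure is lower where the speed is higher: ΔP = ½ρ(v_up² − v_low²).
ΔP = ½·1.233·(117.0² − 91.20²) = 3312 Pa.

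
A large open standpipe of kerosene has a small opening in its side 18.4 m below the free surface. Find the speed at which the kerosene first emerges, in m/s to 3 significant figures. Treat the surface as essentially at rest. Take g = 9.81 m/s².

19.0 m/s

With the surface at rest and both surface and jet at atmospheric pressure, Bernoulli gives ρg h = ½ρv², so v = √(2gh) = √(2·9.81·18.4) = 19.0 m/s.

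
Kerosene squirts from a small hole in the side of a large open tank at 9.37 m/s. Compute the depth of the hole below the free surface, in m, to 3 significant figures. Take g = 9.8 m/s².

4.48 m

Inverting v = √(2gh) gives h = v² / 2g.
h = 9.37²/(2·9.8) = 87.8/19.60 = 4.48 m.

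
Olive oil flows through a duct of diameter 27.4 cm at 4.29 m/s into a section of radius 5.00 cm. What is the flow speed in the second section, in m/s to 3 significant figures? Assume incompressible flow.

Continuity gives A₁v₁ = A₂v₂, so v₂ = (590 cm²)/(78.5 cm²) × 4.29 m/s = 32.2 m/s.

v₂ ≈ 32.2 m/s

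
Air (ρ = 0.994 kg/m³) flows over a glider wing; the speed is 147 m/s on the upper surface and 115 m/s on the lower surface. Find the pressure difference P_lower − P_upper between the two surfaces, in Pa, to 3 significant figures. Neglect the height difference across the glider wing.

The pressure is lower where the speed is higher: ΔP = ½ρ(v_up² − v_low²).
ΔP = ½·0.994·(147² − 115²) = 4170 Pa.

4170 Pa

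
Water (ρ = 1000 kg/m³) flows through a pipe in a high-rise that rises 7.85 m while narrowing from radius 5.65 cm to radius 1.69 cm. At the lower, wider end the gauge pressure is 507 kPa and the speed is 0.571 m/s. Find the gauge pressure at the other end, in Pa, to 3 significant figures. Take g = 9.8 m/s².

P₂ ≈ 410000 Pa

The volume flow rate is constant, so v₂ = (A₁/A₂)v₁ = (100/8.97)·0.571 = 6.38 m/s.
Bernoulli: P₁ + ½ρv₁² + ρg h₁ = P₂ + ½ρv₂² + ρg h₂, so P₂ = P₁ + ½ρ(v₁² − v₂²) − ρg(h₂ − h₁).
P₂ = 507000 + ½·1000·(0.571² − 6.38²) − 1000·9.8·(+7.85) = 507000 + (-20200) − (76900) = 410000 Pa.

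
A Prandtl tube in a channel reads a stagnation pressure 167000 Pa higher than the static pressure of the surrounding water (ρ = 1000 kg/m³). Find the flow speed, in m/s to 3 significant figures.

v ≈ 18.3 m/s

At the stagnation point the flow is brought to rest, so Bernoulli gives P_stag − P_static = ½ρv².
v = √(2ΔP/ρ) = √(2·167000/1000) = 18.3 m/s.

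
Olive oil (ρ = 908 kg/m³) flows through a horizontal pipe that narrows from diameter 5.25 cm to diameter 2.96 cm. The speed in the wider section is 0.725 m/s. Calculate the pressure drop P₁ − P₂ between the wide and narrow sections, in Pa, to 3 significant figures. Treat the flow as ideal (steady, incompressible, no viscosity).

ΔP = 2120 Pa

The volume flow rate is constant, so v₂ = (A₁/A₂)v₁ = (21.6/6.88)·0.725 = 2.28 m/s.
With no height change, Bernoulli's equation is P₁ + ½ρv₁² = P₂ + ½ρv₂².
P₁ − P₂ = ½·908·(2.28² − 0.725²) = ½·908·4.68 = 2120 Pa.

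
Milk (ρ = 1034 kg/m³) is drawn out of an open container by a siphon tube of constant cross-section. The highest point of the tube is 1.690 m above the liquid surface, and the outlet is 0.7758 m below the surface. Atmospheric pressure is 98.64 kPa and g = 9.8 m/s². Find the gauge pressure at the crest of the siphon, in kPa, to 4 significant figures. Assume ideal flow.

The outlet speed comes from Torricelli: v = √(2g·0.7758) = 3.899 m/s.
With constant cross-section the crest speed equals v; applying Bernoulli from the surface up to the crest, P_top = P_atm − ½ρv² − ρg·h_top.
P_top = 98640 − ½·1034·3.899² − 1034·9.8·1.690 = 73650 Pa. So P_gauge = P_top − P_atm = -24990 Pa.

P_gauge = -24.99 kPa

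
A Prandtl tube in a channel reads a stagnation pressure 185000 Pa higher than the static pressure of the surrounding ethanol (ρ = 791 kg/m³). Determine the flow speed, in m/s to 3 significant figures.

v ≈ 21.6 m/s

The dynamic pressure equals the rise in static pressure at the stagnation point: ΔP = ½ρv².
v = √(2ΔP/ρ) = √(2·185000/791) = 21.6 m/s.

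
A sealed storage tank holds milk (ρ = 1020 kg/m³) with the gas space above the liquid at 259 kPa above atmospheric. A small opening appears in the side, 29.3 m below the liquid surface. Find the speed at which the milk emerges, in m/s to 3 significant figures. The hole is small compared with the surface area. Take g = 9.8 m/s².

Take point 1 at the surface (v₁ ≈ 0) and point 2 at the hole (at atmospheric pressure). Bernoulli: P₁ + ρg h = P_atm + ½ρv₂².
With P₁ − P_atm = 259000 Pa, v₂ = √(2gh + 2ΔP/ρ) = √(2·9.8·29.3 + 2·259000/1020) = 32.9 m/s.

v = 32.9 m/s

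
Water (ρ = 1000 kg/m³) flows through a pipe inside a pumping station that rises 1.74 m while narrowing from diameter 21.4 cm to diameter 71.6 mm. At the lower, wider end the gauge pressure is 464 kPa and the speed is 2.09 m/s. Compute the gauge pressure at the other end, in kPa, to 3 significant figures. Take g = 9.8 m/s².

The volume flow rate is constant, so v₂ = (A₁/A₂)v₁ = (360/40.3)·2.09 = 18.7 m/s.
Applying Bernoulli between the two ends and solving for P₂: P₂ = P₁ + ½ρ(v₁² − v₂²) − ρgΔh.
P₂ = 464000 + ½·1000·(2.09² − 18.7²) − 1000·9.8·(+1.74) = 464000 + (-172000) − (17100) = 275000 Pa.

P₂ ≈ 275 kPa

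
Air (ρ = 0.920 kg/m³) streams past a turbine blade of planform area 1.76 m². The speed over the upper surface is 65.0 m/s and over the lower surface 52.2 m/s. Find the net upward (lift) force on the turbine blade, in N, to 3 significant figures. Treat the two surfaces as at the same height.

F ≈ 1210 N

From P + ½ρv² = const at equal height, P_low − P_up = ½ρ(v_up² − v_low²).
ΔP = ½·0.920·(65.0² − 52.2²) = 690 Pa.
Lift = ΔP · A = 690 × 1.76 = 1210 N.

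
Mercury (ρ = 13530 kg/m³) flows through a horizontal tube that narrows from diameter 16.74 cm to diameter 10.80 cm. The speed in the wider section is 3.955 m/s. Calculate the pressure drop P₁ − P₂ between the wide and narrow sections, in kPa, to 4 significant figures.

ΔP = 505.0 kPa

Continuity gives A₁v₁ = A₂v₂, so v₂ = (220.1 cm²)/(91.61 cm²) × 3.955 m/s = 9.502 m/s.
The pipe is horizontal, so Bernoulli reduces to P₁ + ½ρv₁² = P₂ + ½ρv₂².
P₁ − P₂ = ½·13530·(9.502² − 3.955²) = ½·13530·74.64 = 505000 Pa.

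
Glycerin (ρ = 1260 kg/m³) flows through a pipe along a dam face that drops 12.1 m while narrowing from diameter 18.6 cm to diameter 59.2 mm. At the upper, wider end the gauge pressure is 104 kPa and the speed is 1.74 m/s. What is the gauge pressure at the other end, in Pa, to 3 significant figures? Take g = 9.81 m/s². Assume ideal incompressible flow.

P₂ = 69600 Pa

The volume flow rate is constant, so v₂ = (A₁/A₂)v₁ = (272/27.5)·1.74 = 17.2 m/s.
Energy conservation along the streamline gives P₂ = P₁ − ½ρ(v₂² − v₁²) − ρg(h₂ − h₁).
P₂ = 104000 + ½·1260·(1.74² − 17.2²) − 1260·9.81·(−12.1) = 104000 + (-184000) − (-150000) = 69600 Pa.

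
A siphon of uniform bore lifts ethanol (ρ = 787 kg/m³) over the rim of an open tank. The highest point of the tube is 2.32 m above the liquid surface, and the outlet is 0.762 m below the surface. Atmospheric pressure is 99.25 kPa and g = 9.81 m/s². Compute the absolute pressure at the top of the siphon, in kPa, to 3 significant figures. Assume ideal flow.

P_top = 75.5 kPa

From the surface to the outlet (both open to atmosphere, surface at rest): v = √(2g·h_out) = √(2·9.81·0.762) = 3.87 m/s.
With constant cross-section the crest speed equals v; applying Bernoulli from the surface up to the crest, P_top = P_atm − ½ρv² − ρg·h_top.
P_top = 99250 − ½·787·3.87² − 787·9.81·2.32 = 75500 Pa.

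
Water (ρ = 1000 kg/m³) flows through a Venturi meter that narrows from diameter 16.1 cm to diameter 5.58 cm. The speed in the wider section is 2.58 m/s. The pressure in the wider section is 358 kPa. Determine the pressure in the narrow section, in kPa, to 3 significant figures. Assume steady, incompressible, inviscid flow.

Continuity gives A₁v₁ = A₂v₂, so v₂ = (204 cm²)/(24.5 cm²) × 2.58 m/s = 21.5 m/s.
The pipe is horizontal, so Bernoulli reduces to P₁ + ½ρv₁² = P₂ + ½ρv₂².
P₂ = P₁ − ½ρ(v₂² − v₁²) = 358000 − ½·1000·(21.5² − 2.58²) = 358000 − 227000 = 131000 Pa.

P₂ ≈ 131 kPa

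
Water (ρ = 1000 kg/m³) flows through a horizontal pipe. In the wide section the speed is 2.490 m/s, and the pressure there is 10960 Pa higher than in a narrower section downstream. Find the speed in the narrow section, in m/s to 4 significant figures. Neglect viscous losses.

Along the level pipe P + ½ρv² is conserved, hence v₂² = v₁² + 2(P₁ − P₂)/ρ.
v₂ = √(2.490² + 2·10960/1000) = √(6.200 + 21.92) = 5.303 m/s.

v₂ ≈ 5.303 m/s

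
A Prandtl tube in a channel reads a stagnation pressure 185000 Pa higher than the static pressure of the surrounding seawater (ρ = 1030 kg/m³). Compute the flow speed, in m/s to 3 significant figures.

At the stagnation point the flow is brought to rest, so Bernoulli gives P_stag − P_static = ½ρv².
v = √(2ΔP/ρ) = √(2·185000/1030) = 19.0 m/s.

19.0 m/s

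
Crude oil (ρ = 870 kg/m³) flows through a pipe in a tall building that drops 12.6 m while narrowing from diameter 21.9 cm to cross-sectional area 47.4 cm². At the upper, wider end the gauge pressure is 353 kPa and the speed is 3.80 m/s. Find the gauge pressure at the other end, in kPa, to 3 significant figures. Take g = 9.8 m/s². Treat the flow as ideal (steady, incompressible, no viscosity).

Mass conservation (A₁v₁ = A₂v₂) gives v₂ = 3.80 × 377/47.4 = 30.2 m/s.
Applying Bernoulli between the two ends and solving for P₂: P₂ = P₁ + ½ρ(v₁² − v₂²) − ρgΔh.
P₂ = 353000 + ½·870·(3.80² − 30.2²) − 870·9.8·(−12.6) = 353000 + (-390000) − (-107000) = 70000 Pa.

P₂ ≈ 70.0 kPa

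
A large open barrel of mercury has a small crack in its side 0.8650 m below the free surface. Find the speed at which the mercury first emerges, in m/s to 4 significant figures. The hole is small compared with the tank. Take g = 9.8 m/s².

v = 4.118 m/s

Bernoulli from surface to hole (P equal, v_surface ≈ 0): v = √(2gh) = √(2×9.8×0.8650) = 4.118 m/s.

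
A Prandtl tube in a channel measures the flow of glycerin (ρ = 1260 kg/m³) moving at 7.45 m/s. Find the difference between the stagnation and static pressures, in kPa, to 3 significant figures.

The dynamic pressure equals the rise in static pressure at the stagnation point: ΔP = ½ρv².
ΔP = ½·1260·7.45² = 35000 Pa.

35.0 kPa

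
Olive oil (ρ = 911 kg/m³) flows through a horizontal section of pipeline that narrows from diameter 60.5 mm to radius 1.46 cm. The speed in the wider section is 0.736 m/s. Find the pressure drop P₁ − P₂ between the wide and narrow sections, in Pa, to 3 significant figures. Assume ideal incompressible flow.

The volume flow rate is constant, so v₂ = (A₁/A₂)v₁ = (28.7/6.70)·0.736 = 3.16 m/s.
With no height change, Bernoulli's equation is P₁ + ½ρv₁² = P₂ + ½ρv₂².
P₁ − P₂ = ½·911·(3.16² − 0.736²) = ½·911·9.44 = 4300 Pa.

ΔP ≈ 4300 Pa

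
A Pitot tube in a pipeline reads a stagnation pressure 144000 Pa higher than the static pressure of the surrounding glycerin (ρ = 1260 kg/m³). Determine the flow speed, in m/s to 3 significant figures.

v = 15.1 m/s

Bernoulli between the free stream and the stagnation point: ½ρv² = P_stag − P_static.
v = √(2ΔP/ρ) = √(2·144000/1260) = 15.1 m/s.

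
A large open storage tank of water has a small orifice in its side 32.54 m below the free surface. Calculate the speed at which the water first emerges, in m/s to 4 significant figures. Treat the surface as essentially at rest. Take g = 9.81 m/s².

With the surface at rest and both surface and jet at atmospheric pressure, Bernoulli gives ρg h = ½ρv², so v = √(2gh) = √(2·9.81·32.54) = 25.27 m/s.

25.27 m/s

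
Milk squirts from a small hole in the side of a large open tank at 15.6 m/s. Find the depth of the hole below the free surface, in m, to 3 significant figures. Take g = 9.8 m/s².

Torricelli: v = √(2gh), so h = v²/(2g).
h = 15.6²/(2·9.8) = 243/19.60 = 12.4 m.

h ≈ 12.4 m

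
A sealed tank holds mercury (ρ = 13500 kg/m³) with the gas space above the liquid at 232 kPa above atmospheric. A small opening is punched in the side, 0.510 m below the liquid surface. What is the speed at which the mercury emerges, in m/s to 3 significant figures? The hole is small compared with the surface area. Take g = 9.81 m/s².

Take point 1 at the surface (v₁ ≈ 0) and point 2 at the hole (at atmospheric pressure). Bernoulli: P₁ + ρg h = P_atm + ½ρv₂².
With P₁ − P_atm = 232000 Pa, v₂ = √(2gh + 2ΔP/ρ) = √(2·9.81·0.510 + 2·232000/13500) = 6.66 m/s.

v ≈ 6.66 m/s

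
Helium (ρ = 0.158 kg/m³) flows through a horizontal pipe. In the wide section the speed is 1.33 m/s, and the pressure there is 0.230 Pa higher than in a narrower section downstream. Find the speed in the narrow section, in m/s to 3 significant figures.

v₂ = 2.16 m/s

With h₁ = h₂, rearranging Bernoulli gives v₂ = √(v₁² + 2ΔP/ρ).
v₂ = √(1.33² + 2·0.230/0.158) = √(1.77 + 2.91) = 2.16 m/s.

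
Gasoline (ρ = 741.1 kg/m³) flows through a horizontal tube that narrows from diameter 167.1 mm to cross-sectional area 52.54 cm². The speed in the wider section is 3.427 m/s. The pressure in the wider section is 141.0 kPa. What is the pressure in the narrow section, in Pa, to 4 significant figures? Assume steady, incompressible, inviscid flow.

69530 Pa

Mass conservation (A₁v₁ = A₂v₂) gives v₂ = 3.427 × 219.3/52.54 = 14.30 m/s.
Bernoulli (h₁ = h₂): P₁ − P₂ = ½ρ(v₂² − v₁²).
P₂ = P₁ − ½ρ(v₂² − v₁²) = 141000 − ½·741.1·(14.30² − 3.427²) = 141000 − 71470 = 69530 Pa.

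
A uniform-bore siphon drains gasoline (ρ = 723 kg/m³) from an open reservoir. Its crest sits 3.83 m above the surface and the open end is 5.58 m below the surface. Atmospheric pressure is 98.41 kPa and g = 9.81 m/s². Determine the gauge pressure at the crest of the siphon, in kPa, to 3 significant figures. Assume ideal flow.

Bernoulli surface→outlet gives ½v² = g·h_out, so v = √(2·9.81·5.58) = 10.5 m/s.
With constant cross-section the crest speed equals v; applying Bernoulli from the surface up to the crest, P_top = P_atm − ½ρv² − ρg·h_top.
P_top = 98410 − ½·723·10.5² − 723·9.81·3.83 = 31700 Pa. So P_gauge = P_top − P_atm = -66700 Pa.

P_gauge ≈ -66.7 kPa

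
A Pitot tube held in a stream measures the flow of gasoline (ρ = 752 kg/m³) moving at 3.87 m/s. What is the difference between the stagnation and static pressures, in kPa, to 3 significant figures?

ΔP = 5.63 kPa

At the stagnation point the flow is brought to rest, so Bernoulli gives P_stag − P_static = ½ρv².
ΔP = ½·752·3.87² = 5630 Pa.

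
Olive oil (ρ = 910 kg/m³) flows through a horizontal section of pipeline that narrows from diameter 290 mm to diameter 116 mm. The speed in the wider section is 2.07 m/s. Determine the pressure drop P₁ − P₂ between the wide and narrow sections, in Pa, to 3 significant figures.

ΔP = 74200 Pa

Continuity gives A₁v₁ = A₂v₂, so v₂ = (661 cm²)/(106 cm²) × 2.07 m/s = 12.9 m/s.
The pipe is horizontal, so Bernoulli reduces to P₁ + ½ρv₁² = P₂ + ½ρv₂².
P₁ − P₂ = ½·910·(12.9² − 2.07²) = ½·910·163 = 74200 Pa.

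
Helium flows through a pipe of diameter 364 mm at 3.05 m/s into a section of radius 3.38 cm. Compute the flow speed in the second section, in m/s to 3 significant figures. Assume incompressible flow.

By continuity, v₂ = v₁·A₁/A₂ = 3.05·(1040/35.9) = 88.4 m/s.

v₂ = 88.4 m/s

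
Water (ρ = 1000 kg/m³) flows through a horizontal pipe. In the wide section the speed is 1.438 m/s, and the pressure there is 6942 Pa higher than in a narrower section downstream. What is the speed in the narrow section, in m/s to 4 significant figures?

v₂ = 3.994 m/s

With h₁ = h₂, rearranging Bernoulli gives v₂ = √(v₁² + 2ΔP/ρ).
v₂ = √(1.438² + 2·6942/1000) = √(2.068 + 13.88) = 3.994 m/s.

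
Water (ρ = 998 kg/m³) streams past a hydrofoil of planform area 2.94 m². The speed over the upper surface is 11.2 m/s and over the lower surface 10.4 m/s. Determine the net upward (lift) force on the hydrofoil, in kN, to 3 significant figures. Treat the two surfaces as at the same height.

The faster flow above has the lower pressure; Bernoulli (same height) gives ΔP = ½ρ(v_up² − v_low²).
ΔP = ½·998·(11.2² − 10.4²) = 8620 Pa.
Lift = ΔP · A = 8620 × 2.94 = 25400 N.

F = 25.4 kN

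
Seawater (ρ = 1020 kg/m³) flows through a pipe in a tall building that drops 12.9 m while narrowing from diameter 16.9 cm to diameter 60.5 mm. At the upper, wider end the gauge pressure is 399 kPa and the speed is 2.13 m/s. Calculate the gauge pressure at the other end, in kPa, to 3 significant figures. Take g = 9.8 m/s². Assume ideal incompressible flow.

P₂ ≈ 389 kPa

The volume flow rate is constant, so v₂ = (A₁/A₂)v₁ = (224/28.7)·2.13 = 16.6 m/s.
Energy conservation along the streamline gives P₂ = P₁ − ½ρ(v₂² − v₁²) − ρg(h₂ − h₁).
P₂ = 399000 + ½·1020·(2.13² − 16.6²) − 1020·9.8·(−12.9) = 399000 + (-139000) − (-129000) = 389000 Pa.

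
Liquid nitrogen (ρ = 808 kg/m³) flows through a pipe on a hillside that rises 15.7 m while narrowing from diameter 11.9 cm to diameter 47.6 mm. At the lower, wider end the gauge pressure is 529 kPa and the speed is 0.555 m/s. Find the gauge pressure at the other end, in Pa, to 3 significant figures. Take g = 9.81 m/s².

400000 Pa

The volume flow rate is constant, so v₂ = (A₁/A₂)v₁ = (111/17.8)·0.555 = 3.47 m/s.
Applying Bernoulli between the two ends and solving for P₂: P₂ = P₁ + ½ρ(v₁² − v₂²) − ρgΔh.
P₂ = 529000 + ½·808·(0.555² − 3.47²) − 808·9.81·(+15.7) = 529000 + (-4740) − (124000) = 400000 Pa.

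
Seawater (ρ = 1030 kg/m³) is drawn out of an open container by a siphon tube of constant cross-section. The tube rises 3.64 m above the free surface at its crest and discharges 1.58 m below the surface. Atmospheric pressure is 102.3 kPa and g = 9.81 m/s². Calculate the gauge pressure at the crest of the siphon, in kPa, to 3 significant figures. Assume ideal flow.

From the surface to the outlet (both open to atmosphere, surface at rest): v = √(2g·h_out) = √(2·9.81·1.58) = 5.57 m/s.
Continuity keeps v the same throughout the tube; from surface to crest, P_atm + 0 = P_top + ½ρv² + ρg·h_top.
P_top = 102300 − ½·1030·5.57² − 1030·9.81·3.64 = 49600 Pa. So P_gauge = P_top − P_atm = -52700 Pa.

P_gauge ≈ -52.7 kPa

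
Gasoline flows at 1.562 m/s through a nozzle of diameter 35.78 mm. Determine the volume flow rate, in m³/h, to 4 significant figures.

Q = 5.654 m³/h

Q = A·v = 0.001005 m² × 1.562 m/s = 0.001571 m³/s.
Converting: 0.001571 m³/s × 3600 = 5.654 m³/h.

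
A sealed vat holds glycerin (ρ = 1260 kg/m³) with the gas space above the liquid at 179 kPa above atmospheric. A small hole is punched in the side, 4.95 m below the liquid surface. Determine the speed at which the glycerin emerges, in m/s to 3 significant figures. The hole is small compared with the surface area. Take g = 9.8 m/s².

v ≈ 19.5 m/s

Take point 1 at the surface (v₁ ≈ 0) and point 2 at the hole (at atmospheric pressure). Bernoulli: P₁ + ρg h = P_atm + ½ρv₂².
With P₁ − P_atm = 179000 Pa, v₂ = √(2gh + 2ΔP/ρ) = √(2·9.8·4.95 + 2·179000/1260) = 19.5 m/s.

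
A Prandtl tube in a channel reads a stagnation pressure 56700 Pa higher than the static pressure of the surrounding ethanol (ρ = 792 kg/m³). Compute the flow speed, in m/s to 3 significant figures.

At the stagnation point the flow is brought to rest, so Bernoulli gives P_stag − P_static = ½ρv².
v = √(2ΔP/ρ) = √(2·56700/792) = 12.0 m/s.

12.0 m/s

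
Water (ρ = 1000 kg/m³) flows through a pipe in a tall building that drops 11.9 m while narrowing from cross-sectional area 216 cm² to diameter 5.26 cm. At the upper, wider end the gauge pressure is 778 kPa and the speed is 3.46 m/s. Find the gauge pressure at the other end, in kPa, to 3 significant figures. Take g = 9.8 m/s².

The volume flow rate is constant, so v₂ = (A₁/A₂)v₁ = (216/21.7)·3.46 = 34.4 m/s.
Energy conservation along the streamline gives P₂ = P₁ − ½ρ(v₂² − v₁²) − ρg(h₂ − h₁).
P₂ = 778000 + ½·1000·(3.46² − 34.4²) − 1000·9.8·(−11.9) = 778000 + (-585000) − (-117000) = 309000 Pa.

P₂ = 309 kPa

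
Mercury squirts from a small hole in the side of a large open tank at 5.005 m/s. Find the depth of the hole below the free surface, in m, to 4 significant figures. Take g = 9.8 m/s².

h ≈ 1.278 m

Inverting v = √(2gh) gives h = v² / 2g.
h = 5.005²/(2·9.8) = 25.05/19.60 = 1.278 m.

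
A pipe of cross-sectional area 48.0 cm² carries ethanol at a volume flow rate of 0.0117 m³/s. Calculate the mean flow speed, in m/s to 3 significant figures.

Q = 0.0117 m³/s = 0.0117 m³/s.
v = Q/A = 0.0117 / 0.00480 = 2.44 m/s.

v ≈ 2.44 m/s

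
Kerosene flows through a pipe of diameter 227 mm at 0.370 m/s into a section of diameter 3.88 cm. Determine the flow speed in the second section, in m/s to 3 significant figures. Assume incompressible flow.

v₂ = 12.7 m/s

Continuity gives A₁v₁ = A₂v₂, so v₂ = (405 cm²)/(11.8 cm²) × 0.370 m/s = 12.7 m/s.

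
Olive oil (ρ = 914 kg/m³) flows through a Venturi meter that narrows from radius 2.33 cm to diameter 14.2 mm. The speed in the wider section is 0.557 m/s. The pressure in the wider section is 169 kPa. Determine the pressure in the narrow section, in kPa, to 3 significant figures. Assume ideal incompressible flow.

153 kPa

Mass conservation (A₁v₁ = A₂v₂) gives v₂ = 0.557 × 17.1/1.58 = 6.00 m/s.
Along the horizontal streamline, P + ½ρv² is constant.
P₂ = P₁ − ½ρ(v₂² − v₁²) = 169000 − ½·914·(6.00² − 0.557²) = 169000 − 16300 = 153000 Pa.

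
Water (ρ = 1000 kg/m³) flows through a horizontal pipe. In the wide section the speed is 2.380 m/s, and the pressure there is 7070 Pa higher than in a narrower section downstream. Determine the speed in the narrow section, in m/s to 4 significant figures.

4.450 m/s

With h₁ = h₂, rearranging Bernoulli gives v₂ = √(v₁² + 2ΔP/ρ).
v₂ = √(2.380² + 2·7070/1000) = √(5.664 + 14.14) = 4.450 m/s.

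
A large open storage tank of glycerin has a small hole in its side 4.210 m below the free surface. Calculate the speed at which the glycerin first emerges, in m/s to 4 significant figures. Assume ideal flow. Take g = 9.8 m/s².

9.084 m/s

Torricelli's result v = √(2gh) gives v = √(2·9.8·4.210) = 9.084 m/s.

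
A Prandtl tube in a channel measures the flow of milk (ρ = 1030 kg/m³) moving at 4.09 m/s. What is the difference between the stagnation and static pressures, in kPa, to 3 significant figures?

ΔP = 8.61 kPa

At the stagnation point the flow is brought to rest, so Bernoulli gives P_stag − P_static = ½ρv².
ΔP = ½·1030·4.09² = 8610 Pa.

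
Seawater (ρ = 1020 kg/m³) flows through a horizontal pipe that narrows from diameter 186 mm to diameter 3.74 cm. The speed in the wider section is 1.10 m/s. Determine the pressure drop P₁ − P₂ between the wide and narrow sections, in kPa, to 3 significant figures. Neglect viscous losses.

Continuity gives A₁v₁ = A₂v₂, so v₂ = (272 cm²)/(11.0 cm²) × 1.10 m/s = 27.2 m/s.
Bernoulli (h₁ = h₂): P₁ − P₂ = ½ρ(v₂² − v₁²).
P₁ − P₂ = ½·1020·(27.2² − 1.10²) = ½·1020·739 = 377000 Pa.

377 kPa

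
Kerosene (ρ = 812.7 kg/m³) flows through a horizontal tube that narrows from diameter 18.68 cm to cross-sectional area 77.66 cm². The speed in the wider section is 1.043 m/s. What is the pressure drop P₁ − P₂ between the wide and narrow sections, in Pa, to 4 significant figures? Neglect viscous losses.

Mass conservation (A₁v₁ = A₂v₂) gives v₂ = 1.043 × 274.1/77.66 = 3.681 m/s.
With no height change, Bernoulli's equation is P₁ + ½ρv₁² = P₂ + ½ρv₂².
P₁ − P₂ = ½·812.7·(3.681² − 1.043²) = ½·812.7·12.46 = 5063 Pa.

ΔP ≈ 5063 Pa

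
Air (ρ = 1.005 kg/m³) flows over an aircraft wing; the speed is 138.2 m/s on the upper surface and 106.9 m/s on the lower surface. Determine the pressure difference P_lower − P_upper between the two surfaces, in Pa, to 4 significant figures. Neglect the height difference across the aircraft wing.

3855 Pa

The pressure is lower where the speed is higher: ΔP = ½ρ(v_up² − v_low²).
ΔP = ½·1.005·(138.2² − 106.9²) = 3855 Pa.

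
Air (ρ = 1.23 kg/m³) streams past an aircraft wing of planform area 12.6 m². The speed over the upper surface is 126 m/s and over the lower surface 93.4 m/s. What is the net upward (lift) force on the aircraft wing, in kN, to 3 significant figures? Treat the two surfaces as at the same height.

F = 55.4 kN

From P + ½ρv² = const at equal height, P_low − P_up = ½ρ(v_up² − v_low²).
ΔP = ½·1.23·(126² − 93.4²) = 4400 Pa.
Lift = ΔP · A = 4400 × 12.6 = 55400 N.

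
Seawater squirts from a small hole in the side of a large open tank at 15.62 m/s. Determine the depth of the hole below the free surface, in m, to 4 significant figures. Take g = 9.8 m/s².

h ≈ 12.45 m

Inverting v = √(2gh) gives h = v² / 2g.
h = 15.62²/(2·9.8) = 244.0/19.60 = 12.45 m.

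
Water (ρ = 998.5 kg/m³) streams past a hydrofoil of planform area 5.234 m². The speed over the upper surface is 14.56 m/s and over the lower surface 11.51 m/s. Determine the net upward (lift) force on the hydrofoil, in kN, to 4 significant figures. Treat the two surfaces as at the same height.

207.8 kN

With equal heights on the two surfaces, Bernoulli gives P_lower − P_upper = ½ρ(v_upper² − v_lower²).
ΔP = ½·998.5·(14.56² − 11.51²) = 39700 Pa.
Lift = ΔP · A = 39700 × 5.234 = 207800 N.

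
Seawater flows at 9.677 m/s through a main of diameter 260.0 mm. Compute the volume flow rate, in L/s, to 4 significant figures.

Q = 513.8 L/s

Q = A·v = 0.05309 m² × 9.677 m/s = 0.5138 m³/s.
Converting: 0.5138 m³/s × 1000 = 513.8 L/s.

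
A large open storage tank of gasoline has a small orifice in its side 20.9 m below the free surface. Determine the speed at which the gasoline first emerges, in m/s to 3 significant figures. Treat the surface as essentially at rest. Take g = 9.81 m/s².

With the surface at rest and both surface and jet at atmospheric pressure, Bernoulli gives ρg h = ½ρv², so v = √(2gh) = √(2·9.81·20.9) = 20.2 m/s.

v ≈ 20.2 m/s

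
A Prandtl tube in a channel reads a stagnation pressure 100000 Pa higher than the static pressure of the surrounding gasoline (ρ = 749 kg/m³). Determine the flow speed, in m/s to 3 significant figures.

At the stagnation point the flow is brought to rest, so Bernoulli gives P_stag − P_static = ½ρv².
v = √(2ΔP/ρ) = √(2·100000/749) = 16.3 m/s.

v ≈ 16.3 m/s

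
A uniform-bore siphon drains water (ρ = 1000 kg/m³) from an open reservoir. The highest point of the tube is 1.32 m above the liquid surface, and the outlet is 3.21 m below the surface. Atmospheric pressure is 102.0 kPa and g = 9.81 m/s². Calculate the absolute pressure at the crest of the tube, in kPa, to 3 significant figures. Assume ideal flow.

From the surface to the outlet (both open to atmosphere, surface at rest): v = √(2g·h_out) = √(2·9.81·3.21) = 7.94 m/s.
The bore is uniform, so the speed at the crest is the same v. Bernoulli surface→crest: P_atm = P_top + ½ρv² + ρg·h_top.
P_top = 102000 − ½·1000·7.94² − 1000·9.81·1.32 = 57600 Pa.

P_top ≈ 57.6 kPa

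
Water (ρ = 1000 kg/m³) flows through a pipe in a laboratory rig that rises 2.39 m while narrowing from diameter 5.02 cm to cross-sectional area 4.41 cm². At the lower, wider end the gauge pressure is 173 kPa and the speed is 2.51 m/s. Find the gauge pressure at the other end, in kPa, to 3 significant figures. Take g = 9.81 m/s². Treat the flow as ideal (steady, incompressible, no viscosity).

P₂ ≈ 89.3 kPa

Continuity gives A₁v₁ = A₂v₂, so v₂ = (19.8 cm²)/(4.41 cm²) × 2.51 m/s = 11.3 m/s.
Energy conservation along the streamline gives P₂ = P₁ − ½ρ(v₂² − v₁²) − ρg(h₂ − h₁).
P₂ = 173000 + ½·1000·(2.51² − 11.3²) − 1000·9.81·(+2.39) = 173000 + (-60300) − (23400) = 89300 Pa.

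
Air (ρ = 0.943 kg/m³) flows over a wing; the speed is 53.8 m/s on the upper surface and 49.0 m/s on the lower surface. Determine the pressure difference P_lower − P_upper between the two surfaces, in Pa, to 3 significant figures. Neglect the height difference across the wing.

ΔP ≈ 233 Pa

With negligible Δh, P + ½ρv² is constant, so P_low − P_up = ½ρ(v_up² − v_low²).
ΔP = ½·0.943·(53.8² − 49.0²) = 233 Pa.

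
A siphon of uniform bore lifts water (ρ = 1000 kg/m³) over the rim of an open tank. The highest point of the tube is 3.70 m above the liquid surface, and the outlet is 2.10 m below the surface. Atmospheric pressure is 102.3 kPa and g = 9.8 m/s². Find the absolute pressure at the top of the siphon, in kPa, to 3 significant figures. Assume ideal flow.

The outlet speed comes from Torricelli: v = √(2g·2.10) = 6.42 m/s.
The bore is uniform, so the speed at the crest is the same v. Bernoulli surface→crest: P_atm = P_top + ½ρv² + ρg·h_top.
P_top = 102300 − ½·1000·6.42² − 1000·9.8·3.70 = 45500 Pa.

45.5 kPa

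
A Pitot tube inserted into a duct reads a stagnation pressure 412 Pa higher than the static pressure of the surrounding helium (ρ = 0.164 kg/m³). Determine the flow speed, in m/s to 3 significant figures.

v ≈ 70.9 m/s

The dynamic pressure equals the rise in static pressure at the stagnation point: ΔP = ½ρv².
v = √(2ΔP/ρ) = √(2·412/0.164) = 70.9 m/s.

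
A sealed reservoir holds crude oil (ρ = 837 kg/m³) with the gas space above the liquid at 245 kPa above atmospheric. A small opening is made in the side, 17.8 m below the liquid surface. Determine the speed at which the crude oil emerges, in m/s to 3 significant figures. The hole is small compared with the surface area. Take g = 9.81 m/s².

30.6 m/s

Take point 1 at the surface (v₁ ≈ 0) and point 2 at the hole (at atmospheric pressure). Bernoulli: P₁ + ρg h = P_atm + ½ρv₂².
With P₁ − P_atm = 245000 Pa, v₂ = √(2gh + 2ΔP/ρ) = √(2·9.81·17.8 + 2·245000/837) = 30.6 m/s.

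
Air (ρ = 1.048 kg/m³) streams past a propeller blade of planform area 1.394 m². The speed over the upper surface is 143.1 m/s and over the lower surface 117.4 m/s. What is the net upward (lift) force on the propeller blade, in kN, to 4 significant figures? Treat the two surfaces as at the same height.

4.890 kN

The faster flow above has the lower pressure; Bernoulli (same height) gives ΔP = ½ρ(v_up² − v_low²).
ΔP = ½·1.048·(143.1² − 117.4²) = 3508 Pa.
Lift = ΔP · A = 3508 × 1.394 = 4890 N.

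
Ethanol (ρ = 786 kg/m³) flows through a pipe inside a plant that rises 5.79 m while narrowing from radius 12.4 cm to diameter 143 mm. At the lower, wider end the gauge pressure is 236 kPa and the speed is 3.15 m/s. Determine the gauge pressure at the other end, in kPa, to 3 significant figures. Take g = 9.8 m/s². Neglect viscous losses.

The volume flow rate is constant, so v₂ = (A₁/A₂)v₁ = (483/161)·3.15 = 9.47 m/s.
Applying Bernoulli between the two ends and solving for P₂: P₂ = P₁ + ½ρ(v₁² − v₂²) − ρgΔh.
P₂ = 236000 + ½·786·(3.15² − 9.47²) − 786·9.8·(+5.79) = 236000 + (-31400) − (44600) = 160000 Pa.

P₂ = 160 kPa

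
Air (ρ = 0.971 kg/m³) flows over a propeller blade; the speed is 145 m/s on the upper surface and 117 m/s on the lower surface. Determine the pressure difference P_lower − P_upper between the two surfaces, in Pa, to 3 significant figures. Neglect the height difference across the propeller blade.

Bernoulli (same height): P_lower − P_upper = ½ρ(v_upper² − v_lower²).
ΔP = ½·0.971·(145² − 117²) = 3560 Pa.

ΔP ≈ 3560 Pa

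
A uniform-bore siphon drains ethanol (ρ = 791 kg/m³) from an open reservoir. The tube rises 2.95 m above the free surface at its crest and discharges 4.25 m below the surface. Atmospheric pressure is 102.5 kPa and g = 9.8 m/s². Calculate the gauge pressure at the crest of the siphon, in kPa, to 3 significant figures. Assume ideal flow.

From the surface to the outlet (both open to atmosphere, surface at rest): v = √(2g·h_out) = √(2·9.8·4.25) = 9.13 m/s.
Continuity keeps v the same throughout the tube; from surface to crest, P_atm + 0 = P_top + ½ρv² + ρg·h_top.
P_top = 102500 − ½·791·9.13² − 791·9.8·2.95 = 46700 Pa. So P_gauge = P_top − P_atm = -55800 Pa.

-55.8 kPa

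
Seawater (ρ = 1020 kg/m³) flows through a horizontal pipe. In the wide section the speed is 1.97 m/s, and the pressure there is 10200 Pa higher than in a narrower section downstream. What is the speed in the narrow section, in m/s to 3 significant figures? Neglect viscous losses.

4.89 m/s

Horizontal Bernoulli: P₁ + ½ρv₁² = P₂ + ½ρv₂², so v₂² = v₁² + 2(P₁ − P₂)/ρ.
v₂ = √(1.97² + 2·10200/1020) = √(3.88 + 20.0) = 4.89 m/s.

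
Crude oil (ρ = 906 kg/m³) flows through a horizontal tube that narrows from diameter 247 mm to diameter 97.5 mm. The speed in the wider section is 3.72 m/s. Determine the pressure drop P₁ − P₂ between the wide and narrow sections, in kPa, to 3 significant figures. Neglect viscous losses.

ΔP ≈ 252 kPa

Continuity gives A₁v₁ = A₂v₂, so v₂ = (479 cm²)/(74.7 cm²) × 3.72 m/s = 23.9 m/s.
With no height change, Bernoulli's equation is P₁ + ½ρv₁² = P₂ + ½ρv₂².
P₁ − P₂ = ½·906·(23.9² − 3.72²) = ½·906·556 = 252000 Pa.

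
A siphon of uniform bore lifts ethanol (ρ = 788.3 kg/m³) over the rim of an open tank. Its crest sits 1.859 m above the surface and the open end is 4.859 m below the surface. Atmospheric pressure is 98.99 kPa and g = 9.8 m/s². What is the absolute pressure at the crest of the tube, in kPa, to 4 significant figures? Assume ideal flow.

P_top = 47.09 kPa

From the surface to the outlet (both open to atmosphere, surface at rest): v = √(2g·h_out) = √(2·9.8·4.859) = 9.759 m/s.
The bore is uniform, so the speed at the crest is the same v. Bernoulli surface→crest: P_atm = P_top + ½ρv² + ρg·h_top.
P_top = 98990 − ½·788.3·9.759² − 788.3·9.8·1.859 = 47090 Pa.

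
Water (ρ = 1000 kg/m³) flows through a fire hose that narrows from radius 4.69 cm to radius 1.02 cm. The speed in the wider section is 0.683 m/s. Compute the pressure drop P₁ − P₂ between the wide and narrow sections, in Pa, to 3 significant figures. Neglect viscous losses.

ΔP = 104000 Pa

By continuity, v₂ = v₁·A₁/A₂ = 0.683·(69.1/3.27) = 14.4 m/s.
Bernoulli (h₁ = h₂): P₁ − P₂ = ½ρ(v₂² − v₁²).
P₁ − P₂ = ½·1000·(14.4² − 0.683²) = ½·1000·208 = 104000 Pa.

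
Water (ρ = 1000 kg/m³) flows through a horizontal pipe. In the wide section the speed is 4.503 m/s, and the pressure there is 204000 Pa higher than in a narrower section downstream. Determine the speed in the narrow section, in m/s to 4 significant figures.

v₂ = 20.69 m/s

With h₁ = h₂, rearranging Bernoulli gives v₂ = √(v₁² + 2ΔP/ρ).
v₂ = √(4.503² + 2·204000/1000) = √(20.28 + 408.0) = 20.69 m/s.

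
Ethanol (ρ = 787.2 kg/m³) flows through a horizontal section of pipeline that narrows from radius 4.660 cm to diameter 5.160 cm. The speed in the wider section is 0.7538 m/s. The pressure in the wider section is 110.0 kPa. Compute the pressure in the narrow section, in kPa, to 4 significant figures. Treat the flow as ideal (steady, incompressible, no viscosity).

107.8 kPa

Continuity gives A₁v₁ = A₂v₂, so v₂ = (68.22 cm²)/(20.91 cm²) × 0.7538 m/s = 2.459 m/s.
Bernoulli (h₁ = h₂): P₁ − P₂ = ½ρ(v₂² − v₁²).
P₂ = P₁ − ½ρ(v₂² − v₁²) = 110000 − ½·787.2·(2.459² − 0.7538²) = 110000 − 2157 = 107800 Pa.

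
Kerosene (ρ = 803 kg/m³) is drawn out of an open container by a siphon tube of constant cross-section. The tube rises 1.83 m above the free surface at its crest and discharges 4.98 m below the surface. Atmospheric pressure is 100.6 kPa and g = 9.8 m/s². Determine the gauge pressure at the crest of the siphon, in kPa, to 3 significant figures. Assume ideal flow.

P_gauge ≈ -53.6 kPa

The outlet speed comes from Torricelli: v = √(2g·4.98) = 9.88 m/s.
With constant cross-section the crest speed equals v; applying Bernoulli from the surface up to the crest, P_top = P_atm − ½ρv² − ρg·h_top.
P_top = 100600 − ½·803·9.88² − 803·9.8·1.83 = 47000 Pa. So P_gauge = P_top − P_atm = -53600 Pa.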